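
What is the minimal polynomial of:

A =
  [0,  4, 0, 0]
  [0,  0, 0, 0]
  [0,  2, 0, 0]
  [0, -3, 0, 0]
x^2

The characteristic polynomial is χ_A(x) = x^4, so the eigenvalues are known. The minimal polynomial is
  m_A(x) = Π_λ (x − λ)^{k_λ}
where k_λ is the size of the *largest* Jordan block for λ (equivalently, the smallest k with (A − λI)^k v = 0 for every generalised eigenvector v of λ).

  λ = 0: largest Jordan block has size 2, contributing (x − 0)^2

So m_A(x) = x^2 = x^2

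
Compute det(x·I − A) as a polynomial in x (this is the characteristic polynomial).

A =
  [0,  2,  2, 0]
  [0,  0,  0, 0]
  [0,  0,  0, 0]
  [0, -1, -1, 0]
x^4

Expanding det(x·I − A) (e.g. by cofactor expansion or by noting that A is similar to its Jordan form J, which has the same characteristic polynomial as A) gives
  χ_A(x) = x^4
which factors as x^4. The eigenvalues (with algebraic multiplicities) are λ = 0 with multiplicity 4.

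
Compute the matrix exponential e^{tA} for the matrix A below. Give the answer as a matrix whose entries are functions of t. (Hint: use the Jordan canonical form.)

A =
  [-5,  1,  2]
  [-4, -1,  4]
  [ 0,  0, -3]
e^{tA} =
  [-2*t*exp(-3*t) + exp(-3*t), t*exp(-3*t), 2*t*exp(-3*t)]
  [-4*t*exp(-3*t), 2*t*exp(-3*t) + exp(-3*t), 4*t*exp(-3*t)]
  [0, 0, exp(-3*t)]

Strategy: write A = P · J · P⁻¹ where J is a Jordan canonical form, so e^{tA} = P · e^{tJ} · P⁻¹, and e^{tJ} can be computed block-by-block.

A has Jordan form
J =
  [-3,  1,  0]
  [ 0, -3,  0]
  [ 0,  0, -3]
(up to reordering of blocks).

Per-block formulas:
  For a 1×1 block at λ = -3: exp(t · [-3]) = [e^(-3t)].
  For a 2×2 Jordan block J_2(-3): exp(t · J_2(-3)) = e^(-3t)·(I + t·N), where N is the 2×2 nilpotent shift.

After assembling e^{tJ} and conjugating by P, we get:

e^{tA} =
  [-2*t*exp(-3*t) + exp(-3*t), t*exp(-3*t), 2*t*exp(-3*t)]
  [-4*t*exp(-3*t), 2*t*exp(-3*t) + exp(-3*t), 4*t*exp(-3*t)]
  [0, 0, exp(-3*t)]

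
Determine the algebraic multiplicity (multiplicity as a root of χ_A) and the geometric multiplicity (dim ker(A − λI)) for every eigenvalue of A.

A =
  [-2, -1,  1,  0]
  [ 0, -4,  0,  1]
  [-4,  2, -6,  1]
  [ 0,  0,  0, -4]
λ = -4: alg = 4, geom = 2

Step 1 — factor the characteristic polynomial to read off the algebraic multiplicities:
  χ_A(x) = (x + 4)^4

Step 2 — compute geometric multiplicities via the rank-nullity identity g(λ) = n − rank(A − λI):
  rank(A − (-4)·I) = 2, so dim ker(A − (-4)·I) = n − 2 = 2

Summary:
  λ = -4: algebraic multiplicity = 4, geometric multiplicity = 2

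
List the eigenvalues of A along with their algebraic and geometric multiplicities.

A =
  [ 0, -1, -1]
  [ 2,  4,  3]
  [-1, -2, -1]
λ = 1: alg = 3, geom = 1

Step 1 — factor the characteristic polynomial to read off the algebraic multiplicities:
  χ_A(x) = (x - 1)^3

Step 2 — compute geometric multiplicities via the rank-nullity identity g(λ) = n − rank(A − λI):
  rank(A − (1)·I) = 2, so dim ker(A − (1)·I) = n − 2 = 1

Summary:
  λ = 1: algebraic multiplicity = 3, geometric multiplicity = 1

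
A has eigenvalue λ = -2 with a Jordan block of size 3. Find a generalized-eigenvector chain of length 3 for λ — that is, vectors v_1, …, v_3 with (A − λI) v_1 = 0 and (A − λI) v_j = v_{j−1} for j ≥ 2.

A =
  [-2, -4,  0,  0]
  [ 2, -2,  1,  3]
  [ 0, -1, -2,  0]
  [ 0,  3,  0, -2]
A Jordan chain for λ = -2 of length 3:
v_1 = (-8, 0, -2, 6)ᵀ
v_2 = (0, 2, 0, 0)ᵀ
v_3 = (1, 0, 0, 0)ᵀ

Let N = A − (-2)·I. We want v_3 with N^3 v_3 = 0 but N^2 v_3 ≠ 0; then v_{j-1} := N · v_j for j = 3, …, 2.

Pick v_3 = (1, 0, 0, 0)ᵀ.
Then v_2 = N · v_3 = (0, 2, 0, 0)ᵀ.
Then v_1 = N · v_2 = (-8, 0, -2, 6)ᵀ.

Sanity check: (A − (-2)·I) v_1 = (0, 0, 0, 0)ᵀ = 0. ✓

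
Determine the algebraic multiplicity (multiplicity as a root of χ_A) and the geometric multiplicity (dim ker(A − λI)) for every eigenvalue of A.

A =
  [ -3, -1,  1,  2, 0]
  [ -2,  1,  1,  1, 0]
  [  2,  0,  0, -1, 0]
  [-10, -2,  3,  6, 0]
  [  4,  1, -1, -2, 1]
λ = 1: alg = 5, geom = 3

Step 1 — factor the characteristic polynomial to read off the algebraic multiplicities:
  χ_A(x) = (x - 1)^5

Step 2 — compute geometric multiplicities via the rank-nullity identity g(λ) = n − rank(A − λI):
  rank(A − (1)·I) = 2, so dim ker(A − (1)·I) = n − 2 = 3

Summary:
  λ = 1: algebraic multiplicity = 5, geometric multiplicity = 3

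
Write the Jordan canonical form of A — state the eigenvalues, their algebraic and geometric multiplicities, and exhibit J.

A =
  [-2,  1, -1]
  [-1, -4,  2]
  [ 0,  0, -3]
J_3(-3)

The characteristic polynomial is
  det(x·I − A) = x^3 + 9*x^2 + 27*x + 27 = (x + 3)^3

Eigenvalues and multiplicities (the geometric multiplicity of λ is n − rank(A − λI), which equals the number of Jordan blocks for λ):
  λ = -3: algebraic multiplicity = 3, geometric multiplicity = 1

Determining the block sizes for each eigenvalue:
  λ = -3: one block (gm = 1), so the single block has size am = 3 → block sizes [3]

Assembling the blocks gives a Jordan form
J =
  [-3,  1,  0]
  [ 0, -3,  1]
  [ 0,  0, -3]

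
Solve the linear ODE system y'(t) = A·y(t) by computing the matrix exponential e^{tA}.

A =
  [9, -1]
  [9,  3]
e^{tA} =
  [3*t*exp(6*t) + exp(6*t), -t*exp(6*t)]
  [9*t*exp(6*t), -3*t*exp(6*t) + exp(6*t)]

Strategy: write A = P · J · P⁻¹ where J is a Jordan canonical form, so e^{tA} = P · e^{tJ} · P⁻¹, and e^{tJ} can be computed block-by-block.

A has Jordan form
J =
  [6, 1]
  [0, 6]
(up to reordering of blocks).

Per-block formulas:
  For a 2×2 Jordan block J_2(6): exp(t · J_2(6)) = e^(6t)·(I + t·N), where N is the 2×2 nilpotent shift.

After assembling e^{tJ} and conjugating by P, we get:

e^{tA} =
  [3*t*exp(6*t) + exp(6*t), -t*exp(6*t)]
  [9*t*exp(6*t), -3*t*exp(6*t) + exp(6*t)]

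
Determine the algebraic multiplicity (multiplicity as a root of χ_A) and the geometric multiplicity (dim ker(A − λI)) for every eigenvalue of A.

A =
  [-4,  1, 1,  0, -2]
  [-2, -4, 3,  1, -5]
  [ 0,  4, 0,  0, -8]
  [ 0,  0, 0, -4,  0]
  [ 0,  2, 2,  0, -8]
λ = -4: alg = 5, geom = 3

Step 1 — factor the characteristic polynomial to read off the algebraic multiplicities:
  χ_A(x) = (x + 4)^5

Step 2 — compute geometric multiplicities via the rank-nullity identity g(λ) = n − rank(A − λI):
  rank(A − (-4)·I) = 2, so dim ker(A − (-4)·I) = n − 2 = 3

Summary:
  λ = -4: algebraic multiplicity = 5, geometric multiplicity = 3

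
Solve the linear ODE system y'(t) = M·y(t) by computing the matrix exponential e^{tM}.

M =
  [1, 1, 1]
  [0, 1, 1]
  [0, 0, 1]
e^{tM} =
  [exp(t), t*exp(t), t^2*exp(t)/2 + t*exp(t)]
  [0, exp(t), t*exp(t)]
  [0, 0, exp(t)]

Strategy: write M = P · J · P⁻¹ where J is a Jordan canonical form, so e^{tM} = P · e^{tJ} · P⁻¹, and e^{tJ} can be computed block-by-block.

M has Jordan form
J =
  [1, 1, 0]
  [0, 1, 1]
  [0, 0, 1]
(up to reordering of blocks).

Per-block formulas:
  For a 3×3 Jordan block J_3(1): exp(t · J_3(1)) = e^(1t)·(I + t·N + (t^2/2)·N^2), where N is the 3×3 nilpotent shift.

After assembling e^{tJ} and conjugating by P, we get:

e^{tM} =
  [exp(t), t*exp(t), t^2*exp(t)/2 + t*exp(t)]
  [0, exp(t), t*exp(t)]
  [0, 0, exp(t)]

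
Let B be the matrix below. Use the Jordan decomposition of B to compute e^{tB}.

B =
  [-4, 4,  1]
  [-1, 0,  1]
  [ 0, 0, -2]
e^{tB} =
  [-2*t*exp(-2*t) + exp(-2*t), 4*t*exp(-2*t), t^2*exp(-2*t) + t*exp(-2*t)]
  [-t*exp(-2*t), 2*t*exp(-2*t) + exp(-2*t), t^2*exp(-2*t)/2 + t*exp(-2*t)]
  [0, 0, exp(-2*t)]

Strategy: write B = P · J · P⁻¹ where J is a Jordan canonical form, so e^{tB} = P · e^{tJ} · P⁻¹, and e^{tJ} can be computed block-by-block.

B has Jordan form
J =
  [-2,  1,  0]
  [ 0, -2,  1]
  [ 0,  0, -2]
(up to reordering of blocks).

Per-block formulas:
  For a 3×3 Jordan block J_3(-2): exp(t · J_3(-2)) = e^(-2t)·(I + t·N + (t^2/2)·N^2), where N is the 3×3 nilpotent shift.

After assembling e^{tJ} and conjugating by P, we get:

e^{tB} =
  [-2*t*exp(-2*t) + exp(-2*t), 4*t*exp(-2*t), t^2*exp(-2*t) + t*exp(-2*t)]
  [-t*exp(-2*t), 2*t*exp(-2*t) + exp(-2*t), t^2*exp(-2*t)/2 + t*exp(-2*t)]
  [0, 0, exp(-2*t)]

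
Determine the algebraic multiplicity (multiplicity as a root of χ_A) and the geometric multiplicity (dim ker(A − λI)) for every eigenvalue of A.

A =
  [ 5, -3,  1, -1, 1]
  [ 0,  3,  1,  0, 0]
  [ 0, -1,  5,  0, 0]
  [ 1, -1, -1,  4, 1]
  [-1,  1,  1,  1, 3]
λ = 4: alg = 5, geom = 2

Step 1 — factor the characteristic polynomial to read off the algebraic multiplicities:
  χ_A(x) = (x - 4)^5

Step 2 — compute geometric multiplicities via the rank-nullity identity g(λ) = n − rank(A − λI):
  rank(A − (4)·I) = 3, so dim ker(A − (4)·I) = n − 3 = 2

Summary:
  λ = 4: algebraic multiplicity = 5, geometric multiplicity = 2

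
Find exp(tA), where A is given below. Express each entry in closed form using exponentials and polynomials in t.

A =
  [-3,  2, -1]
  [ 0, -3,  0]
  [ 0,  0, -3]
e^{tA} =
  [exp(-3*t), 2*t*exp(-3*t), -t*exp(-3*t)]
  [0, exp(-3*t), 0]
  [0, 0, exp(-3*t)]

Strategy: write A = P · J · P⁻¹ where J is a Jordan canonical form, so e^{tA} = P · e^{tJ} · P⁻¹, and e^{tJ} can be computed block-by-block.

A has Jordan form
J =
  [-3,  1,  0]
  [ 0, -3,  0]
  [ 0,  0, -3]
(up to reordering of blocks).

Per-block formulas:
  For a 1×1 block at λ = -3: exp(t · [-3]) = [e^(-3t)].
  For a 2×2 Jordan block J_2(-3): exp(t · J_2(-3)) = e^(-3t)·(I + t·N), where N is the 2×2 nilpotent shift.

After assembling e^{tJ} and conjugating by P, we get:

e^{tA} =
  [exp(-3*t), 2*t*exp(-3*t), -t*exp(-3*t)]
  [0, exp(-3*t), 0]
  [0, 0, exp(-3*t)]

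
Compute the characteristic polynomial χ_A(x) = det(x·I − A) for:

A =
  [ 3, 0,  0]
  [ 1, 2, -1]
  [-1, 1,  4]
x^3 - 9*x^2 + 27*x - 27

Expanding det(x·I − A) (e.g. by cofactor expansion or by noting that A is similar to its Jordan form J, which has the same characteristic polynomial as A) gives
  χ_A(x) = x^3 - 9*x^2 + 27*x - 27
which factors as (x - 3)^3. The eigenvalues (with algebraic multiplicities) are λ = 3 with multiplicity 3.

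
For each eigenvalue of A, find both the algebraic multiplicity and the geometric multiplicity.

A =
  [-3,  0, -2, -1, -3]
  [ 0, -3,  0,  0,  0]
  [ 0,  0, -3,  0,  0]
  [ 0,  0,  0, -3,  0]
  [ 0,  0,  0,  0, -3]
λ = -3: alg = 5, geom = 4

Step 1 — factor the characteristic polynomial to read off the algebraic multiplicities:
  χ_A(x) = (x + 3)^5

Step 2 — compute geometric multiplicities via the rank-nullity identity g(λ) = n − rank(A − λI):
  rank(A − (-3)·I) = 1, so dim ker(A − (-3)·I) = n − 1 = 4

Summary:
  λ = -3: algebraic multiplicity = 5, geometric multiplicity = 4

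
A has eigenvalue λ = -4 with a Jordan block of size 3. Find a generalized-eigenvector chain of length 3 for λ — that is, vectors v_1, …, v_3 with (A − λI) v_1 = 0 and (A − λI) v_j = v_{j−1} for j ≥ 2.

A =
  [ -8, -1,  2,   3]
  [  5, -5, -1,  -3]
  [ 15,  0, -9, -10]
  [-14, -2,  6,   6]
A Jordan chain for λ = -4 of length 3:
v_1 = (-1, 2, 5, -4)ᵀ
v_2 = (-4, 5, 15, -14)ᵀ
v_3 = (1, 0, 0, 0)ᵀ

Let N = A − (-4)·I. We want v_3 with N^3 v_3 = 0 but N^2 v_3 ≠ 0; then v_{j-1} := N · v_j for j = 3, …, 2.

Pick v_3 = (1, 0, 0, 0)ᵀ.
Then v_2 = N · v_3 = (-4, 5, 15, -14)ᵀ.
Then v_1 = N · v_2 = (-1, 2, 5, -4)ᵀ.

Sanity check: (A − (-4)·I) v_1 = (0, 0, 0, 0)ᵀ = 0. ✓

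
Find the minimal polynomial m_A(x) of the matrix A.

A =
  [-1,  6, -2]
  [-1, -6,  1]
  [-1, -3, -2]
x^2 + 6*x + 9

The characteristic polynomial is χ_A(x) = (x + 3)^3, so the eigenvalues are known. The minimal polynomial is
  m_A(x) = Π_λ (x − λ)^{k_λ}
where k_λ is the size of the *largest* Jordan block for λ (equivalently, the smallest k with (A − λI)^k v = 0 for every generalised eigenvector v of λ).

  λ = -3: largest Jordan block has size 2, contributing (x + 3)^2

So m_A(x) = (x + 3)^2 = x^2 + 6*x + 9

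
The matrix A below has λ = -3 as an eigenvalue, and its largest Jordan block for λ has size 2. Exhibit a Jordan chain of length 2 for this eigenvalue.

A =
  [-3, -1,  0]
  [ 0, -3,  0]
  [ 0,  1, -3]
A Jordan chain for λ = -3 of length 2:
v_1 = (-1, 0, 1)ᵀ
v_2 = (0, 1, 0)ᵀ

Let N = A − (-3)·I. We want v_2 with N^2 v_2 = 0 but N^1 v_2 ≠ 0; then v_{j-1} := N · v_j for j = 2, …, 2.

Pick v_2 = (0, 1, 0)ᵀ.
Then v_1 = N · v_2 = (-1, 0, 1)ᵀ.

Sanity check: (A − (-3)·I) v_1 = (0, 0, 0)ᵀ = 0. ✓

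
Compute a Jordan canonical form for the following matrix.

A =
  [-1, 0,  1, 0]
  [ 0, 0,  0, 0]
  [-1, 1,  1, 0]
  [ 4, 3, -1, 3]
J_3(0) ⊕ J_1(3)

The characteristic polynomial is
  det(x·I − A) = x^4 - 3*x^3 = x^3*(x - 3)

Eigenvalues and multiplicities (the geometric multiplicity of λ is n − rank(A − λI), which equals the number of Jordan blocks for λ):
  λ = 0: algebraic multiplicity = 3, geometric multiplicity = 1
  λ = 3: algebraic multiplicity = 1, geometric multiplicity = 1

Determining the block sizes for each eigenvalue:
  λ = 0: one block (gm = 1), so the single block has size am = 3 → block sizes [3]
  λ = 3: one block (gm = 1), so the single block has size am = 1 → block sizes [1]

Assembling the blocks gives a Jordan form
J =
  [0, 1, 0, 0]
  [0, 0, 1, 0]
  [0, 0, 0, 0]
  [0, 0, 0, 3]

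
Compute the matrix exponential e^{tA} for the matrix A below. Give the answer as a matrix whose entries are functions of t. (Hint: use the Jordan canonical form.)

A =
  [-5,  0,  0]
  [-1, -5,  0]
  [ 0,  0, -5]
e^{tA} =
  [exp(-5*t), 0, 0]
  [-t*exp(-5*t), exp(-5*t), 0]
  [0, 0, exp(-5*t)]

Strategy: write A = P · J · P⁻¹ where J is a Jordan canonical form, so e^{tA} = P · e^{tJ} · P⁻¹, and e^{tJ} can be computed block-by-block.

A has Jordan form
J =
  [-5,  1,  0]
  [ 0, -5,  0]
  [ 0,  0, -5]
(up to reordering of blocks).

Per-block formulas:
  For a 1×1 block at λ = -5: exp(t · [-5]) = [e^(-5t)].
  For a 2×2 Jordan block J_2(-5): exp(t · J_2(-5)) = e^(-5t)·(I + t·N), where N is the 2×2 nilpotent shift.

After assembling e^{tJ} and conjugating by P, we get:

e^{tA} =
  [exp(-5*t), 0, 0]
  [-t*exp(-5*t), exp(-5*t), 0]
  [0, 0, exp(-5*t)]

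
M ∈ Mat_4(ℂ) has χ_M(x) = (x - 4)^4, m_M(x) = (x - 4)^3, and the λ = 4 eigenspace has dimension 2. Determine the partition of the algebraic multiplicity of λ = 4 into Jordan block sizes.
Block sizes for λ = 4: [3, 1]

Step 1 — from the characteristic polynomial, algebraic multiplicity of λ = 4 is 4. From dim ker(M − (4)·I) = 2, there are exactly 2 Jordan blocks for λ = 4.
Step 2 — from the minimal polynomial, the factor (x − 4)^3 tells us the largest block for λ = 4 has size 3.
Step 3 — with total size 4, 2 blocks, and largest block 3, the block sizes (in nonincreasing order) are [3, 1].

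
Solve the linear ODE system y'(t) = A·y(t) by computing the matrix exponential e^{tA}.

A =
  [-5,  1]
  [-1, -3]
e^{tA} =
  [-t*exp(-4*t) + exp(-4*t), t*exp(-4*t)]
  [-t*exp(-4*t), t*exp(-4*t) + exp(-4*t)]

Strategy: write A = P · J · P⁻¹ where J is a Jordan canonical form, so e^{tA} = P · e^{tJ} · P⁻¹, and e^{tJ} can be computed block-by-block.

A has Jordan form
J =
  [-4,  1]
  [ 0, -4]
(up to reordering of blocks).

Per-block formulas:
  For a 2×2 Jordan block J_2(-4): exp(t · J_2(-4)) = e^(-4t)·(I + t·N), where N is the 2×2 nilpotent shift.

After assembling e^{tJ} and conjugating by P, we get:

e^{tA} =
  [-t*exp(-4*t) + exp(-4*t), t*exp(-4*t)]
  [-t*exp(-4*t), t*exp(-4*t) + exp(-4*t)]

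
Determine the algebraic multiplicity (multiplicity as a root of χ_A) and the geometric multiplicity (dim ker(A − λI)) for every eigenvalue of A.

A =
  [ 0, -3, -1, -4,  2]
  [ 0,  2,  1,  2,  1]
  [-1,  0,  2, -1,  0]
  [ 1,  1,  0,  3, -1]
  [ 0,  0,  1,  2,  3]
λ = 2: alg = 5, geom = 2

Step 1 — factor the characteristic polynomial to read off the algebraic multiplicities:
  χ_A(x) = (x - 2)^5

Step 2 — compute geometric multiplicities via the rank-nullity identity g(λ) = n − rank(A − λI):
  rank(A − (2)·I) = 3, so dim ker(A − (2)·I) = n − 3 = 2

Summary:
  λ = 2: algebraic multiplicity = 5, geometric multiplicity = 2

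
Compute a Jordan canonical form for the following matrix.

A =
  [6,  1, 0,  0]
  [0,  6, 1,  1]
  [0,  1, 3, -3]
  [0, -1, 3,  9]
J_3(6) ⊕ J_1(6)

The characteristic polynomial is
  det(x·I − A) = x^4 - 24*x^3 + 216*x^2 - 864*x + 1296 = (x - 6)^4

Eigenvalues and multiplicities (the geometric multiplicity of λ is n − rank(A − λI), which equals the number of Jordan blocks for λ):
  λ = 6: algebraic multiplicity = 4, geometric multiplicity = 2

Determining the block sizes for each eigenvalue:
  λ = 6: with am = 4 and gm = 2, the partition is not yet determined (e.g. several partitions of 4 into 2 parts exist). Let N = A − (6)·I. Computing rank(N^1) = 2, rank(N^2) = 1, rank(N^3) = 0; the number of blocks of size ≥ j is rank(N^{j−1}) − rank(N^j), giving [2, 1, 1]. So we have 1 block(s) of size 3, 1 block(s) of size 1 → block sizes [3, 1]

Assembling the blocks gives a Jordan form
J =
  [6, 1, 0, 0]
  [0, 6, 1, 0]
  [0, 0, 6, 0]
  [0, 0, 0, 6]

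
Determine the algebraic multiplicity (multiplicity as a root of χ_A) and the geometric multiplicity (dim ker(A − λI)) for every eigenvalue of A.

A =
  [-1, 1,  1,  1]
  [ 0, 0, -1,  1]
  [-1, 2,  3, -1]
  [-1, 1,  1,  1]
λ = 0: alg = 1, geom = 1; λ = 1: alg = 3, geom = 2

Step 1 — factor the characteristic polynomial to read off the algebraic multiplicities:
  χ_A(x) = x*(x - 1)^3

Step 2 — compute geometric multiplicities via the rank-nullity identity g(λ) = n − rank(A − λI):
  rank(A − (0)·I) = 3, so dim ker(A − (0)·I) = n − 3 = 1
  rank(A − (1)·I) = 2, so dim ker(A − (1)·I) = n − 2 = 2

Summary:
  λ = 0: algebraic multiplicity = 1, geometric multiplicity = 1
  λ = 1: algebraic multiplicity = 3, geometric multiplicity = 2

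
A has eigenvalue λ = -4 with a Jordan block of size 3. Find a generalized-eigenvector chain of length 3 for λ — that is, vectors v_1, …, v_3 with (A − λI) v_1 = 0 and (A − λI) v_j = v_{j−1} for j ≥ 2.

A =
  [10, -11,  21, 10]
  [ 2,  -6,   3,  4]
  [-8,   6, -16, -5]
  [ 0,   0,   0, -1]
A Jordan chain for λ = -4 of length 3:
v_1 = (6, 0, -4, 0)ᵀ
v_2 = (14, 2, -8, 0)ᵀ
v_3 = (1, 0, 0, 0)ᵀ

Let N = A − (-4)·I. We want v_3 with N^3 v_3 = 0 but N^2 v_3 ≠ 0; then v_{j-1} := N · v_j for j = 3, …, 2.

Pick v_3 = (1, 0, 0, 0)ᵀ.
Then v_2 = N · v_3 = (14, 2, -8, 0)ᵀ.
Then v_1 = N · v_2 = (6, 0, -4, 0)ᵀ.

Sanity check: (A − (-4)·I) v_1 = (0, 0, 0, 0)ᵀ = 0. ✓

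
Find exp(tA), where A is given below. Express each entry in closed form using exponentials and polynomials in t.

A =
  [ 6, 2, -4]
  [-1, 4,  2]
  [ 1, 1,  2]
e^{tA} =
  [-t^2*exp(4*t) + 2*t*exp(4*t) + exp(4*t), 2*t*exp(4*t), 2*t^2*exp(4*t) - 4*t*exp(4*t)]
  [-t*exp(4*t), exp(4*t), 2*t*exp(4*t)]
  [-t^2*exp(4*t)/2 + t*exp(4*t), t*exp(4*t), t^2*exp(4*t) - 2*t*exp(4*t) + exp(4*t)]

Strategy: write A = P · J · P⁻¹ where J is a Jordan canonical form, so e^{tA} = P · e^{tJ} · P⁻¹, and e^{tJ} can be computed block-by-block.

A has Jordan form
J =
  [4, 1, 0]
  [0, 4, 1]
  [0, 0, 4]
(up to reordering of blocks).

Per-block formulas:
  For a 3×3 Jordan block J_3(4): exp(t · J_3(4)) = e^(4t)·(I + t·N + (t^2/2)·N^2), where N is the 3×3 nilpotent shift.

After assembling e^{tJ} and conjugating by P, we get:

e^{tA} =
  [-t^2*exp(4*t) + 2*t*exp(4*t) + exp(4*t), 2*t*exp(4*t), 2*t^2*exp(4*t) - 4*t*exp(4*t)]
  [-t*exp(4*t), exp(4*t), 2*t*exp(4*t)]
  [-t^2*exp(4*t)/2 + t*exp(4*t), t*exp(4*t), t^2*exp(4*t) - 2*t*exp(4*t) + exp(4*t)]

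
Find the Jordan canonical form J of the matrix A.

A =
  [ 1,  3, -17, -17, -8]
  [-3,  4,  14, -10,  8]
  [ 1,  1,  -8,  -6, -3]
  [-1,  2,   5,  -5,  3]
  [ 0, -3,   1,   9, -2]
J_3(-2) ⊕ J_2(-2)

The characteristic polynomial is
  det(x·I − A) = x^5 + 10*x^4 + 40*x^3 + 80*x^2 + 80*x + 32 = (x + 2)^5

Eigenvalues and multiplicities (the geometric multiplicity of λ is n − rank(A − λI), which equals the number of Jordan blocks for λ):
  λ = -2: algebraic multiplicity = 5, geometric multiplicity = 2

Determining the block sizes for each eigenvalue:
  λ = -2: with am = 5 and gm = 2, the partition is not yet determined (e.g. several partitions of 5 into 2 parts exist). Let N = A − (-2)·I. Computing rank(N^1) = 3, rank(N^2) = 1, rank(N^3) = 0; the number of blocks of size ≥ j is rank(N^{j−1}) − rank(N^j), giving [2, 2, 1]. So we have 1 block(s) of size 3, 1 block(s) of size 2 → block sizes [3, 2]

Assembling the blocks gives a Jordan form
J =
  [-2,  1,  0,  0,  0]
  [ 0, -2,  1,  0,  0]
  [ 0,  0, -2,  0,  0]
  [ 0,  0,  0, -2,  1]
  [ 0,  0,  0,  0, -2]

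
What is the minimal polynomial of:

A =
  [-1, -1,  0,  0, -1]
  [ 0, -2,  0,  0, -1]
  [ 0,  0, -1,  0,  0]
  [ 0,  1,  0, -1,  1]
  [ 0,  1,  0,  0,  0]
x^2 + 2*x + 1

The characteristic polynomial is χ_A(x) = (x + 1)^5, so the eigenvalues are known. The minimal polynomial is
  m_A(x) = Π_λ (x − λ)^{k_λ}
where k_λ is the size of the *largest* Jordan block for λ (equivalently, the smallest k with (A − λI)^k v = 0 for every generalised eigenvector v of λ).

  λ = -1: largest Jordan block has size 2, contributing (x + 1)^2

So m_A(x) = (x + 1)^2 = x^2 + 2*x + 1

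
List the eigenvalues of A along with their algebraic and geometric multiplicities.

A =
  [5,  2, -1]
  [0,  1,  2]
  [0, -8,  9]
λ = 5: alg = 3, geom = 2

Step 1 — factor the characteristic polynomial to read off the algebraic multiplicities:
  χ_A(x) = (x - 5)^3

Step 2 — compute geometric multiplicities via the rank-nullity identity g(λ) = n − rank(A − λI):
  rank(A − (5)·I) = 1, so dim ker(A − (5)·I) = n − 1 = 2

Summary:
  λ = 5: algebraic multiplicity = 3, geometric multiplicity = 2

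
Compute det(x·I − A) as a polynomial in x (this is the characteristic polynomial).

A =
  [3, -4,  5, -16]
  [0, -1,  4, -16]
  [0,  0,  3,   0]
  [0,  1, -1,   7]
x^4 - 12*x^3 + 54*x^2 - 108*x + 81

Expanding det(x·I − A) (e.g. by cofactor expansion or by noting that A is similar to its Jordan form J, which has the same characteristic polynomial as A) gives
  χ_A(x) = x^4 - 12*x^3 + 54*x^2 - 108*x + 81
which factors as (x - 3)^4. The eigenvalues (with algebraic multiplicities) are λ = 3 with multiplicity 4.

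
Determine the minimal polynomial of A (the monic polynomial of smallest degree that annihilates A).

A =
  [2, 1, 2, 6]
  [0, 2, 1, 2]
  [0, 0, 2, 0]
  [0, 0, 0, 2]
x^3 - 6*x^2 + 12*x - 8

The characteristic polynomial is χ_A(x) = (x - 2)^4, so the eigenvalues are known. The minimal polynomial is
  m_A(x) = Π_λ (x − λ)^{k_λ}
where k_λ is the size of the *largest* Jordan block for λ (equivalently, the smallest k with (A − λI)^k v = 0 for every generalised eigenvector v of λ).

  λ = 2: largest Jordan block has size 3, contributing (x − 2)^3

So m_A(x) = (x - 2)^3 = x^3 - 6*x^2 + 12*x - 8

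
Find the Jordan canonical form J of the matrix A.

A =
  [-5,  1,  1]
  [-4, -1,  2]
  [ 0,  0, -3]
J_2(-3) ⊕ J_1(-3)

The characteristic polynomial is
  det(x·I − A) = x^3 + 9*x^2 + 27*x + 27 = (x + 3)^3

Eigenvalues and multiplicities (the geometric multiplicity of λ is n − rank(A − λI), which equals the number of Jordan blocks for λ):
  λ = -3: algebraic multiplicity = 3, geometric multiplicity = 2

Determining the block sizes for each eigenvalue:
  λ = -3: 2 blocks summing to 3 forces exactly one block of size 2 and the rest size 1 → block sizes [2, 1]

Assembling the blocks gives a Jordan form
J =
  [-3,  1,  0]
  [ 0, -3,  0]
  [ 0,  0, -3]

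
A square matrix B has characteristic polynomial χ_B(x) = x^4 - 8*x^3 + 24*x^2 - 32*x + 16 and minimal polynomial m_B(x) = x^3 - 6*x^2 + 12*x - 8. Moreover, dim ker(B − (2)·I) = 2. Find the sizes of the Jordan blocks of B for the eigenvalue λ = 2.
Block sizes for λ = 2: [3, 1]

Step 1 — from the characteristic polynomial, algebraic multiplicity of λ = 2 is 4. From dim ker(B − (2)·I) = 2, there are exactly 2 Jordan blocks for λ = 2.
Step 2 — from the minimal polynomial, the factor (x − 2)^3 tells us the largest block for λ = 2 has size 3.
Step 3 — with total size 4, 2 blocks, and largest block 3, the block sizes (in nonincreasing order) are [3, 1].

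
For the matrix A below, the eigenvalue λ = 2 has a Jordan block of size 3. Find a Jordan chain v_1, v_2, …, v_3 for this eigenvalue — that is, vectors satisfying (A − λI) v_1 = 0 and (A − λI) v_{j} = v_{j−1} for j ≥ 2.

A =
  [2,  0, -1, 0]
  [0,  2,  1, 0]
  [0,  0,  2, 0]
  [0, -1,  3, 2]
A Jordan chain for λ = 2 of length 3:
v_1 = (0, 0, 0, -1)ᵀ
v_2 = (-1, 1, 0, 3)ᵀ
v_3 = (0, 0, 1, 0)ᵀ

Let N = A − (2)·I. We want v_3 with N^3 v_3 = 0 but N^2 v_3 ≠ 0; then v_{j-1} := N · v_j for j = 3, …, 2.

Pick v_3 = (0, 0, 1, 0)ᵀ.
Then v_2 = N · v_3 = (-1, 1, 0, 3)ᵀ.
Then v_1 = N · v_2 = (0, 0, 0, -1)ᵀ.

Sanity check: (A − (2)·I) v_1 = (0, 0, 0, 0)ᵀ = 0. ✓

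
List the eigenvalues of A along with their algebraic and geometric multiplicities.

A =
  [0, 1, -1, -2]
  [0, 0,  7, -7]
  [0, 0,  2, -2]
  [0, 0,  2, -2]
λ = 0: alg = 4, geom = 2

Step 1 — factor the characteristic polynomial to read off the algebraic multiplicities:
  χ_A(x) = x^4

Step 2 — compute geometric multiplicities via the rank-nullity identity g(λ) = n − rank(A − λI):
  rank(A − (0)·I) = 2, so dim ker(A − (0)·I) = n − 2 = 2

Summary:
  λ = 0: algebraic multiplicity = 4, geometric multiplicity = 2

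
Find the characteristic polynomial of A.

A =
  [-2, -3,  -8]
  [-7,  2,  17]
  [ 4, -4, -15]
x^3 + 15*x^2 + 75*x + 125

Expanding det(x·I − A) (e.g. by cofactor expansion or by noting that A is similar to its Jordan form J, which has the same characteristic polynomial as A) gives
  χ_A(x) = x^3 + 15*x^2 + 75*x + 125
which factors as (x + 5)^3. The eigenvalues (with algebraic multiplicities) are λ = -5 with multiplicity 3.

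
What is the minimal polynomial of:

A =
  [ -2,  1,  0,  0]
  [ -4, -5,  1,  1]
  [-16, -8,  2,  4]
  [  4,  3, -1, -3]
x^3 + 6*x^2 + 12*x + 8

The characteristic polynomial is χ_A(x) = (x + 2)^4, so the eigenvalues are known. The minimal polynomial is
  m_A(x) = Π_λ (x − λ)^{k_λ}
where k_λ is the size of the *largest* Jordan block for λ (equivalently, the smallest k with (A − λI)^k v = 0 for every generalised eigenvector v of λ).

  λ = -2: largest Jordan block has size 3, contributing (x + 2)^3

So m_A(x) = (x + 2)^3 = x^3 + 6*x^2 + 12*x + 8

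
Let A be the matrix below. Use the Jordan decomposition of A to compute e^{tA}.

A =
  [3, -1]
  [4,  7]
e^{tA} =
  [-2*t*exp(5*t) + exp(5*t), -t*exp(5*t)]
  [4*t*exp(5*t), 2*t*exp(5*t) + exp(5*t)]

Strategy: write A = P · J · P⁻¹ where J is a Jordan canonical form, so e^{tA} = P · e^{tJ} · P⁻¹, and e^{tJ} can be computed block-by-block.

A has Jordan form
J =
  [5, 1]
  [0, 5]
(up to reordering of blocks).

Per-block formulas:
  For a 2×2 Jordan block J_2(5): exp(t · J_2(5)) = e^(5t)·(I + t·N), where N is the 2×2 nilpotent shift.

After assembling e^{tJ} and conjugating by P, we get:

e^{tA} =
  [-2*t*exp(5*t) + exp(5*t), -t*exp(5*t)]
  [4*t*exp(5*t), 2*t*exp(5*t) + exp(5*t)]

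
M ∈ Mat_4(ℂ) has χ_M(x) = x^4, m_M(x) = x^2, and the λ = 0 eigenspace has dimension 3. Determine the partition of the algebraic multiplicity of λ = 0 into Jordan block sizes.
Block sizes for λ = 0: [2, 1, 1]

Step 1 — from the characteristic polynomial, algebraic multiplicity of λ = 0 is 4. From dim ker(M − (0)·I) = 3, there are exactly 3 Jordan blocks for λ = 0.
Step 2 — from the minimal polynomial, the factor (x − 0)^2 tells us the largest block for λ = 0 has size 2.
Step 3 — with total size 4, 3 blocks, and largest block 2, the block sizes (in nonincreasing order) are [2, 1, 1].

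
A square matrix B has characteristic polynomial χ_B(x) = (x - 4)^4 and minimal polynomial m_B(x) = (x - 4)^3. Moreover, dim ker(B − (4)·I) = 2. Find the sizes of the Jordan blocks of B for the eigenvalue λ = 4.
Block sizes for λ = 4: [3, 1]

Step 1 — from the characteristic polynomial, algebraic multiplicity of λ = 4 is 4. From dim ker(B − (4)·I) = 2, there are exactly 2 Jordan blocks for λ = 4.
Step 2 — from the minimal polynomial, the factor (x − 4)^3 tells us the largest block for λ = 4 has size 3.
Step 3 — with total size 4, 2 blocks, and largest block 3, the block sizes (in nonincreasing order) are [3, 1].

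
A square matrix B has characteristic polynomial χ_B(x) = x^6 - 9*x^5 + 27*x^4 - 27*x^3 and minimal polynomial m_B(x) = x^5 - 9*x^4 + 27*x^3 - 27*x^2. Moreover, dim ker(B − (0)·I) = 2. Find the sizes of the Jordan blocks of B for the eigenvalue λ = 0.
Block sizes for λ = 0: [2, 1]

Step 1 — from the characteristic polynomial, algebraic multiplicity of λ = 0 is 3. From dim ker(B − (0)·I) = 2, there are exactly 2 Jordan blocks for λ = 0.
Step 2 — from the minimal polynomial, the factor (x − 0)^2 tells us the largest block for λ = 0 has size 2.
Step 3 — with total size 3, 2 blocks, and largest block 2, the block sizes (in nonincreasing order) are [2, 1].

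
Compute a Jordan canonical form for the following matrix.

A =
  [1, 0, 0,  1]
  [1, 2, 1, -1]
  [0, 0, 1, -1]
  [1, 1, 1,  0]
J_3(1) ⊕ J_1(1)

The characteristic polynomial is
  det(x·I − A) = x^4 - 4*x^3 + 6*x^2 - 4*x + 1 = (x - 1)^4

Eigenvalues and multiplicities (the geometric multiplicity of λ is n − rank(A − λI), which equals the number of Jordan blocks for λ):
  λ = 1: algebraic multiplicity = 4, geometric multiplicity = 2

Determining the block sizes for each eigenvalue:
  λ = 1: with am = 4 and gm = 2, the partition is not yet determined (e.g. several partitions of 4 into 2 parts exist). Let N = A − (1)·I. Computing rank(N^1) = 2, rank(N^2) = 1, rank(N^3) = 0; the number of blocks of size ≥ j is rank(N^{j−1}) − rank(N^j), giving [2, 1, 1]. So we have 1 block(s) of size 3, 1 block(s) of size 1 → block sizes [3, 1]

Assembling the blocks gives a Jordan form
J =
  [1, 1, 0, 0]
  [0, 1, 1, 0]
  [0, 0, 1, 0]
  [0, 0, 0, 1]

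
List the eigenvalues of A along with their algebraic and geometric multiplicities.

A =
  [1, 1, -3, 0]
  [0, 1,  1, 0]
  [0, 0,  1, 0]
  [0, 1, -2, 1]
λ = 1: alg = 4, geom = 2

Step 1 — factor the characteristic polynomial to read off the algebraic multiplicities:
  χ_A(x) = (x - 1)^4

Step 2 — compute geometric multiplicities via the rank-nullity identity g(λ) = n − rank(A − λI):
  rank(A − (1)·I) = 2, so dim ker(A − (1)·I) = n − 2 = 2

Summary:
  λ = 1: algebraic multiplicity = 4, geometric multiplicity = 2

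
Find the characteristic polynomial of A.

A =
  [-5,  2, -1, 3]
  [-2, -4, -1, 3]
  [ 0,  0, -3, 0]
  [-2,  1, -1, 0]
x^4 + 12*x^3 + 54*x^2 + 108*x + 81

Expanding det(x·I − A) (e.g. by cofactor expansion or by noting that A is similar to its Jordan form J, which has the same characteristic polynomial as A) gives
  χ_A(x) = x^4 + 12*x^3 + 54*x^2 + 108*x + 81
which factors as (x + 3)^4. The eigenvalues (with algebraic multiplicities) are λ = -3 with multiplicity 4.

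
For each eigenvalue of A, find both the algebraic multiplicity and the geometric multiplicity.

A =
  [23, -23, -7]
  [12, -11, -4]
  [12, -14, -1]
λ = 3: alg = 2, geom = 1; λ = 5: alg = 1, geom = 1

Step 1 — factor the characteristic polynomial to read off the algebraic multiplicities:
  χ_A(x) = (x - 5)*(x - 3)^2

Step 2 — compute geometric multiplicities via the rank-nullity identity g(λ) = n − rank(A − λI):
  rank(A − (3)·I) = 2, so dim ker(A − (3)·I) = n − 2 = 1
  rank(A − (5)·I) = 2, so dim ker(A − (5)·I) = n − 2 = 1

Summary:
  λ = 3: algebraic multiplicity = 2, geometric multiplicity = 1
  λ = 5: algebraic multiplicity = 1, geometric multiplicity = 1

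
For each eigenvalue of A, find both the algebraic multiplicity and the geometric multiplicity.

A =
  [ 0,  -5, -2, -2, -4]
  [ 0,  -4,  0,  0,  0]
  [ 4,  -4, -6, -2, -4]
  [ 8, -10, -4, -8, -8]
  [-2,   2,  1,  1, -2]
λ = -4: alg = 5, geom = 3

Step 1 — factor the characteristic polynomial to read off the algebraic multiplicities:
  χ_A(x) = (x + 4)^5

Step 2 — compute geometric multiplicities via the rank-nullity identity g(λ) = n − rank(A − λI):
  rank(A − (-4)·I) = 2, so dim ker(A − (-4)·I) = n − 2 = 3

Summary:
  λ = -4: algebraic multiplicity = 5, geometric multiplicity = 3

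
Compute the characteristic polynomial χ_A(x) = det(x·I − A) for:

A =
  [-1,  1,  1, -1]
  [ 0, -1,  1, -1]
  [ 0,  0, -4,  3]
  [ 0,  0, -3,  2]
x^4 + 4*x^3 + 6*x^2 + 4*x + 1

Expanding det(x·I − A) (e.g. by cofactor expansion or by noting that A is similar to its Jordan form J, which has the same characteristic polynomial as A) gives
  χ_A(x) = x^4 + 4*x^3 + 6*x^2 + 4*x + 1
which factors as (x + 1)^4. The eigenvalues (with algebraic multiplicities) are λ = -1 with multiplicity 4.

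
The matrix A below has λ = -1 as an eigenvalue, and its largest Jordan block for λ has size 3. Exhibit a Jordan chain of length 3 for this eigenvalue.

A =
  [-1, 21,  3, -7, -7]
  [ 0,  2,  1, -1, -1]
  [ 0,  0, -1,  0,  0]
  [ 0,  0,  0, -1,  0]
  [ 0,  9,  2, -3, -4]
A Jordan chain for λ = -1 of length 3:
v_1 = (7, 1, 0, 0, 3)ᵀ
v_2 = (3, 1, 0, 0, 2)ᵀ
v_3 = (0, 0, 1, 0, 0)ᵀ

Let N = A − (-1)·I. We want v_3 with N^3 v_3 = 0 but N^2 v_3 ≠ 0; then v_{j-1} := N · v_j for j = 3, …, 2.

Pick v_3 = (0, 0, 1, 0, 0)ᵀ.
Then v_2 = N · v_3 = (3, 1, 0, 0, 2)ᵀ.
Then v_1 = N · v_2 = (7, 1, 0, 0, 3)ᵀ.

Sanity check: (A − (-1)·I) v_1 = (0, 0, 0, 0, 0)ᵀ = 0. ✓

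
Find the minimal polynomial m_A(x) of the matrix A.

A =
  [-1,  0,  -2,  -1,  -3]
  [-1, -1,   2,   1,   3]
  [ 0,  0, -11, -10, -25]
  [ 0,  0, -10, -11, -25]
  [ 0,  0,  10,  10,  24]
x^4 - x^3 - 9*x^2 - 11*x - 4

The characteristic polynomial is χ_A(x) = (x - 4)*(x + 1)^4, so the eigenvalues are known. The minimal polynomial is
  m_A(x) = Π_λ (x − λ)^{k_λ}
where k_λ is the size of the *largest* Jordan block for λ (equivalently, the smallest k with (A − λI)^k v = 0 for every generalised eigenvector v of λ).

  λ = -1: largest Jordan block has size 3, contributing (x + 1)^3
  λ = 4: largest Jordan block has size 1, contributing (x − 4)

So m_A(x) = (x - 4)*(x + 1)^3 = x^4 - x^3 - 9*x^2 - 11*x - 4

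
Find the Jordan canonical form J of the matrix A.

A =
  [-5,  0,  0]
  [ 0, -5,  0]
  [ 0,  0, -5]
J_1(-5) ⊕ J_1(-5) ⊕ J_1(-5)

The characteristic polynomial is
  det(x·I − A) = x^3 + 15*x^2 + 75*x + 125 = (x + 5)^3

Eigenvalues and multiplicities (the geometric multiplicity of λ is n − rank(A − λI), which equals the number of Jordan blocks for λ):
  λ = -5: algebraic multiplicity = 3, geometric multiplicity = 3

Determining the block sizes for each eigenvalue:
  λ = -5: gm = am = 3, so every block has size 1 → block sizes [1, 1, 1]

Assembling the blocks gives a Jordan form
J =
  [-5,  0,  0]
  [ 0, -5,  0]
  [ 0,  0, -5]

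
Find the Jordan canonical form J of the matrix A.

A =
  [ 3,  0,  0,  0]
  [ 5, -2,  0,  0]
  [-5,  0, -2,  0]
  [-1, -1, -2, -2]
J_2(-2) ⊕ J_1(-2) ⊕ J_1(3)

The characteristic polynomial is
  det(x·I − A) = x^4 + 3*x^3 - 6*x^2 - 28*x - 24 = (x - 3)*(x + 2)^3

Eigenvalues and multiplicities (the geometric multiplicity of λ is n − rank(A − λI), which equals the number of Jordan blocks for λ):
  λ = -2: algebraic multiplicity = 3, geometric multiplicity = 2
  λ = 3: algebraic multiplicity = 1, geometric multiplicity = 1

Determining the block sizes for each eigenvalue:
  λ = -2: 2 blocks summing to 3 forces exactly one block of size 2 and the rest size 1 → block sizes [2, 1]
  λ = 3: one block (gm = 1), so the single block has size am = 1 → block sizes [1]

Assembling the blocks gives a Jordan form
J =
  [-2,  1,  0, 0]
  [ 0, -2,  0, 0]
  [ 0,  0, -2, 0]
  [ 0,  0,  0, 3]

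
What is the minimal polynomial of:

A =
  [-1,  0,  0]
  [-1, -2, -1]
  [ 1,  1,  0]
x^2 + 2*x + 1

The characteristic polynomial is χ_A(x) = (x + 1)^3, so the eigenvalues are known. The minimal polynomial is
  m_A(x) = Π_λ (x − λ)^{k_λ}
where k_λ is the size of the *largest* Jordan block for λ (equivalently, the smallest k with (A − λI)^k v = 0 for every generalised eigenvector v of λ).

  λ = -1: largest Jordan block has size 2, contributing (x + 1)^2

So m_A(x) = (x + 1)^2 = x^2 + 2*x + 1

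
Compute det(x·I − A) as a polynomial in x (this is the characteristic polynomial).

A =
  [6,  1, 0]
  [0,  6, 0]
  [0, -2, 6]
x^3 - 18*x^2 + 108*x - 216

Expanding det(x·I − A) (e.g. by cofactor expansion or by noting that A is similar to its Jordan form J, which has the same characteristic polynomial as A) gives
  χ_A(x) = x^3 - 18*x^2 + 108*x - 216
which factors as (x - 6)^3. The eigenvalues (with algebraic multiplicities) are λ = 6 with multiplicity 3.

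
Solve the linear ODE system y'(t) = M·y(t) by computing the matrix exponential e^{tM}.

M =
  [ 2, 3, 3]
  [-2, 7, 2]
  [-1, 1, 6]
e^{tM} =
  [-3*t*exp(5*t) + exp(5*t), 3*t*exp(5*t), 3*t*exp(5*t)]
  [-2*t*exp(5*t), 2*t*exp(5*t) + exp(5*t), 2*t*exp(5*t)]
  [-t*exp(5*t), t*exp(5*t), t*exp(5*t) + exp(5*t)]

Strategy: write M = P · J · P⁻¹ where J is a Jordan canonical form, so e^{tM} = P · e^{tJ} · P⁻¹, and e^{tJ} can be computed block-by-block.

M has Jordan form
J =
  [5, 1, 0]
  [0, 5, 0]
  [0, 0, 5]
(up to reordering of blocks).

Per-block formulas:
  For a 1×1 block at λ = 5: exp(t · [5]) = [e^(5t)].
  For a 2×2 Jordan block J_2(5): exp(t · J_2(5)) = e^(5t)·(I + t·N), where N is the 2×2 nilpotent shift.

After assembling e^{tJ} and conjugating by P, we get:

e^{tM} =
  [-3*t*exp(5*t) + exp(5*t), 3*t*exp(5*t), 3*t*exp(5*t)]
  [-2*t*exp(5*t), 2*t*exp(5*t) + exp(5*t), 2*t*exp(5*t)]
  [-t*exp(5*t), t*exp(5*t), t*exp(5*t) + exp(5*t)]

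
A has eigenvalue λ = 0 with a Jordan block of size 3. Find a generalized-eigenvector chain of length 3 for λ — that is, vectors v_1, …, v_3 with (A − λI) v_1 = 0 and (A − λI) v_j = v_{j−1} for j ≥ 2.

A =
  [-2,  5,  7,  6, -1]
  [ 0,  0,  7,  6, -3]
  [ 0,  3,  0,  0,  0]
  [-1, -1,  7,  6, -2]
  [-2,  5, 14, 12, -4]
A Jordan chain for λ = 0 of length 3:
v_1 = (49, 0, 21, 0, 49)ᵀ
v_2 = (7, 7, 0, 7, 14)ᵀ
v_3 = (0, 0, 1, 0, 0)ᵀ

Let N = A − (0)·I. We want v_3 with N^3 v_3 = 0 but N^2 v_3 ≠ 0; then v_{j-1} := N · v_j for j = 3, …, 2.

Pick v_3 = (0, 0, 1, 0, 0)ᵀ.
Then v_2 = N · v_3 = (7, 7, 0, 7, 14)ᵀ.
Then v_1 = N · v_2 = (49, 0, 21, 0, 49)ᵀ.

Sanity check: (A − (0)·I) v_1 = (0, 0, 0, 0, 0)ᵀ = 0. ✓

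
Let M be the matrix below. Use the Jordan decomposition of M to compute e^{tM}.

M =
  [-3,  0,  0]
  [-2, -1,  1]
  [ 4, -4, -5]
e^{tM} =
  [exp(-3*t), 0, 0]
  [-2*t*exp(-3*t), 2*t*exp(-3*t) + exp(-3*t), t*exp(-3*t)]
  [4*t*exp(-3*t), -4*t*exp(-3*t), -2*t*exp(-3*t) + exp(-3*t)]

Strategy: write M = P · J · P⁻¹ where J is a Jordan canonical form, so e^{tM} = P · e^{tJ} · P⁻¹, and e^{tJ} can be computed block-by-block.

M has Jordan form
J =
  [-3,  1,  0]
  [ 0, -3,  0]
  [ 0,  0, -3]
(up to reordering of blocks).

Per-block formulas:
  For a 2×2 Jordan block J_2(-3): exp(t · J_2(-3)) = e^(-3t)·(I + t·N), where N is the 2×2 nilpotent shift.
  For a 1×1 block at λ = -3: exp(t · [-3]) = [e^(-3t)].

After assembling e^{tJ} and conjugating by P, we get:

e^{tM} =
  [exp(-3*t), 0, 0]
  [-2*t*exp(-3*t), 2*t*exp(-3*t) + exp(-3*t), t*exp(-3*t)]
  [4*t*exp(-3*t), -4*t*exp(-3*t), -2*t*exp(-3*t) + exp(-3*t)]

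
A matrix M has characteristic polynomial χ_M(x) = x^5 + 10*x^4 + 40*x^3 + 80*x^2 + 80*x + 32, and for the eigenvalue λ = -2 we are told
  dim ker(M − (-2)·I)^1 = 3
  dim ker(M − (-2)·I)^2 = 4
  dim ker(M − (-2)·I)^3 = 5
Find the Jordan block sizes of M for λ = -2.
Block sizes for λ = -2: [3, 1, 1]

From the dimensions of kernels of powers, the number of Jordan blocks of size at least j is d_j − d_{j−1} where d_j = dim ker(N^j) (with d_0 = 0). Computing the differences gives [3, 1, 1].
The number of blocks of size exactly k is (#blocks of size ≥ k) − (#blocks of size ≥ k + 1), so the partition is: 2 block(s) of size 1, 1 block(s) of size 3.
In nonincreasing order the block sizes are [3, 1, 1].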